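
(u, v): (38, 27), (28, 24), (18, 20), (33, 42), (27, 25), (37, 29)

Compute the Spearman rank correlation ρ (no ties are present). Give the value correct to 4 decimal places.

0.7143

Rank u: 6, 3, 1, 4, 2, 5
Rank v: 4, 2, 1, 6, 3, 5
d = rank(u) − rank(v): 2, 1, 0, -2, -1, 0; Σd² = 10
ρ = 1 − 6Σd² / [n(n²−1)] = 1 − 6×10 / (6×35) = 1 − 60/210 ≈ 0.7143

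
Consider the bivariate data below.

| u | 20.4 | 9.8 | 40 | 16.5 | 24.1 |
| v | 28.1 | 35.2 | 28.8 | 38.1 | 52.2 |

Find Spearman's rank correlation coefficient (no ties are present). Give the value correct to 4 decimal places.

-0.1000

Rank u: 3, 1, 5, 2, 4
Rank v: 1, 3, 2, 4, 5
d = rank(u) − rank(v): 2, -2, 3, -2, -1; Σd² = 22
ρ = 1 − 6Σd² / [n(n²−1)] = 1 − 6×22 / (5×24) = 1 − 132/120 ≈ -0.1000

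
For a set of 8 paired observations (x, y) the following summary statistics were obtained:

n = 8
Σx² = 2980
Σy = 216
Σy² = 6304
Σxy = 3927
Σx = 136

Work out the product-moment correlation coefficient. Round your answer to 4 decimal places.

0.4541

r = (nΣxy − ΣxΣy) / √[(nΣx² − (Σx)²)(nΣy² − (Σy)²)]
Numerator: 8×3927 − 136×216 = 2040
Denominator: √[(23840 − 18496)(50432 − 46656)] = √[5344 × 3776] = 4492.0980
r = 2040 / 4492.0980 ≈ 0.4541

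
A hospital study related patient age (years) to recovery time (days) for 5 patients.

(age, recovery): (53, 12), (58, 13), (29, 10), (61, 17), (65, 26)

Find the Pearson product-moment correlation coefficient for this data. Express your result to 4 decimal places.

0.7129

n = 5, Σx = 266, Σy = 78, Σx² = 14960, Σy² = 1378, Σxy = 4407
nΣxy − ΣxΣy = 22035 − 20748 = 1287
nΣx² − (Σx)² = 74800 − 70756 = 4044; nΣy² − (Σy)² = 6890 − 6084 = 806
r = 1287 / √(4044 × 806) = 1287 / 1805.3986 ≈ 0.7129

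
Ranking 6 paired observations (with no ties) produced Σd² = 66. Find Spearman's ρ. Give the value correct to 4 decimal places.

-0.8857

ρ = 1 − 6Σd² / [n(n²−1)] = 1 − 6×66 / (6×35)
  = 1 − 396/210 = 1 − 1.88571 ≈ -0.8857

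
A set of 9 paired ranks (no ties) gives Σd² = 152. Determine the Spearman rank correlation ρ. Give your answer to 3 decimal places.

-0.267

ρ = 1 − 6Σd² / [n(n²−1)] = 1 − 6×152 / (9×80)
  = 1 − 912/720 = 1 − 1.2667 ≈ -0.267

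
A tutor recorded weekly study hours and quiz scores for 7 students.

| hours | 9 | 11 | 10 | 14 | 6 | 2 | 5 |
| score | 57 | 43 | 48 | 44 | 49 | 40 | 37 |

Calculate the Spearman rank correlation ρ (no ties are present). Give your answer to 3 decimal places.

0.321

Rank hours: 4, 6, 5, 7, 3, 1, 2
Rank score: 7, 3, 5, 4, 6, 2, 1
d = rank(hours) − rank(score): -3, 3, 0, 3, -3, -1, 1; Σd² = 38
ρ = 1 − 6Σd² / [n(n²−1)] = 1 − 6×38 / (7×48) = 1 − 228/336 ≈ 0.321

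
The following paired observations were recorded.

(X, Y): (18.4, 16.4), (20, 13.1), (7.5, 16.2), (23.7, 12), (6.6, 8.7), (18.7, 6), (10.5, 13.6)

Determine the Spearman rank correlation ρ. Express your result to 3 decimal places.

-0.179

Rank X: 4, 6, 2, 7, 1, 5, 3
Rank Y: 7, 4, 6, 3, 2, 1, 5
d = rank(X) − rank(Y): -3, 2, -4, 4, -1, 4, -2; Σd² = 66
ρ = 1 − 6Σd² / [n(n²−1)] = 1 − 6×66 / (7×48) = 1 − 396/336 ≈ -0.179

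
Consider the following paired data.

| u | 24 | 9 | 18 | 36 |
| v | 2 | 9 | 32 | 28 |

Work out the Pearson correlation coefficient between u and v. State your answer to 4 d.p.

n = 4, Σu = 87, Σv = 71, Σu² = 2277, Σv² = 1893, Σuv = 1713
nΣuv − ΣuΣv = 6852 − 6177 = 675
nΣu² − (Σu)² = 9108 − 7569 = 1539; nΣv² − (Σv)² = 7572 − 5041 = 2531
r = 675 / √(1539 × 2531) = 675 / 1973.6284 ≈ 0.3420

0.3420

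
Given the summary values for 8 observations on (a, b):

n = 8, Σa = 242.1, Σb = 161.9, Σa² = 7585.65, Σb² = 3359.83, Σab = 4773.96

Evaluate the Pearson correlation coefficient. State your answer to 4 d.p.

r = (nΣab − ΣaΣb) / √[(nΣa² − (Σa)²)(nΣb² − (Σb)²)]
Numerator: 8×4773.96 − 242.1×161.9 = -1004.31
Denominator: √[(60685.2 − 58612.41)(26878.64 − 26211.61)] = √[2072.79 × 667.03] = 1175.8457
r = -1004.31 / 1175.8457 ≈ -0.8541

-0.8541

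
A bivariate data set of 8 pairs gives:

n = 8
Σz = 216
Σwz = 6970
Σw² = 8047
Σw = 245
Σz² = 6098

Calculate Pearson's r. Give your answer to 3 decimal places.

0.933

r = (nΣwz − ΣwΣz) / √[(nΣw² − (Σw)²)(nΣz² − (Σz)²)]
Numerator: 8×6970 − 245×216 = 2840
Denominator: √[(64376 − 60025)(48784 − 46656)] = √[4351 × 2128] = 3042.8487
r = 2840 / 3042.8487 ≈ 0.933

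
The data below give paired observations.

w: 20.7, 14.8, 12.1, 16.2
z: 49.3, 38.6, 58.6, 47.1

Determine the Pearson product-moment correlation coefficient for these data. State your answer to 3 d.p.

-0.271

n = 4, Σw = 63.8, Σz = 193.6, Σw² = 1056.38, Σz² = 9572.82, Σwz = 3063.87
nΣwz − ΣwΣz = 12255.48 − 12351.68 = -96.2
nΣw² − (Σw)² = 4225.52 − 4070.44 = 155.08; nΣz² − (Σz)² = 38291.28 − 37480.96 = 810.32
r = -96.2 / √(155.08 × 810.32) = -96.2 / 354.4918 ≈ -0.271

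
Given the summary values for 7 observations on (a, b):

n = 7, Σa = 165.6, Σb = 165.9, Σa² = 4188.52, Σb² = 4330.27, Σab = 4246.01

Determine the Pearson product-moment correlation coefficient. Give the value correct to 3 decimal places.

r = (nΣab − ΣaΣb) / √[(nΣa² − (Σa)²)(nΣb² − (Σb)²)]
Numerator: 7×4246.01 − 165.6×165.9 = 2249.03
Denominator: √[(29319.64 − 27423.36)(30311.89 − 27522.81)] = √[1896.28 × 2789.08] = 2299.7558
r = 2249.03 / 2299.7558 ≈ 0.978

0.978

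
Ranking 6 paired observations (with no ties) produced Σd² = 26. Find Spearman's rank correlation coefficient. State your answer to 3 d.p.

0.257

ρ = 1 − 6Σd² / [n(n²−1)] = 1 − 6×26 / (6×35)
  = 1 − 156/210 = 1 − 0.7429 ≈ 0.257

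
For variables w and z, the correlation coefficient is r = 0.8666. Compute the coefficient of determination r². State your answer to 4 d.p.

0.7510

r² = (0.8666)² = 0.7510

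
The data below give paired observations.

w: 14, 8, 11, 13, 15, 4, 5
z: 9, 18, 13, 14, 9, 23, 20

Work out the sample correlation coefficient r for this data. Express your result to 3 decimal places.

n = 7, Σw = 70, Σz = 106, Σw² = 816, Σz² = 1780, Σwz = 922
nΣwz − ΣwΣz = 6454 − 7420 = -966
nΣw² − (Σw)² = 5712 − 4900 = 812; nΣz² − (Σz)² = 12460 − 11236 = 1224
r = -966 / √(812 × 1224) = -966 / 996.9393 ≈ -0.969

-0.969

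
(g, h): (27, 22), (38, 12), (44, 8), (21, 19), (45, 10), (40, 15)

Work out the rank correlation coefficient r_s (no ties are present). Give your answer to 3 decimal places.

Rank g: 2, 3, 5, 1, 6, 4
Rank h: 6, 3, 1, 5, 2, 4
d = rank(g) − rank(h): -4, 0, 4, -4, 4, 0; Σd² = 64
ρ = 1 − 6Σd² / [n(n²−1)] = 1 − 6×64 / (6×35) = 1 − 384/210 ≈ -0.829

-0.829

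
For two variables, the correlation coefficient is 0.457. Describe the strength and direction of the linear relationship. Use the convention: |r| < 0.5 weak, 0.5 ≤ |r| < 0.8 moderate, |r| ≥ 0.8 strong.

weak positive

r = 0.457 > 0 so the relationship is positive.
|r| = 0.457, which falls in the weak range.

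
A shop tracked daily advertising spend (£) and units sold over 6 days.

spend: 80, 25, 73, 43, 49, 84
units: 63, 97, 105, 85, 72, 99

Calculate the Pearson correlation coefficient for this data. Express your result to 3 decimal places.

-0.056

n = 6, Σx = 354, Σy = 521, Σx² = 23660, Σy² = 46613, Σxy = 30629
nΣxy − ΣxΣy = 183774 − 184434 = -660
nΣx² − (Σx)² = 141960 − 125316 = 16644; nΣy² − (Σy)² = 279678 − 271441 = 8237
r = -660 / √(16644 × 8237) = -660 / 11708.8269 ≈ -0.056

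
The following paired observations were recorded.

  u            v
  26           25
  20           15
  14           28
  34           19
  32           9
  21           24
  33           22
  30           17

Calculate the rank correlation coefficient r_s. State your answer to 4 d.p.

-0.3810

Rank u: 4, 2, 1, 8, 6, 3, 7, 5
Rank v: 7, 2, 8, 4, 1, 6, 5, 3
d = rank(u) − rank(v): -3, 0, -7, 4, 5, -3, 2, 2; Σd² = 116
ρ = 1 − 6Σd² / [n(n²−1)] = 1 − 6×116 / (8×63) = 1 − 696/504 ≈ -0.3810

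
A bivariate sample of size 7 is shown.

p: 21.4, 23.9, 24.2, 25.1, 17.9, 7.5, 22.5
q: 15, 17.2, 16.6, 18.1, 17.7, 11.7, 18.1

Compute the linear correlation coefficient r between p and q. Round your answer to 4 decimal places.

0.8320

n = 7, Σp = 142.5, Σq = 114.4, Σp² = 3127.73, Σq² = 1901.8, Σpq = 2399.94
nΣpq − ΣpΣq = 16799.58 − 16302 = 497.58
nΣp² − (Σp)² = 21894.11 − 20306.25 = 1587.86; nΣq² − (Σq)² = 13312.6 − 13087.36 = 225.24
r = 497.58 / √(1587.86 × 225.24) = 497.58 / 598.0381 ≈ 0.8320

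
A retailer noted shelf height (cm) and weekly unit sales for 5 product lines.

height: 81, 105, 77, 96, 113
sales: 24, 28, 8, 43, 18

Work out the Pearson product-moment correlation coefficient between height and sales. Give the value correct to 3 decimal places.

n = 5, Σx = 472, Σy = 121, Σx² = 45500, Σy² = 3597, Σxy = 11662
nΣxy − ΣxΣy = 58310 − 57112 = 1198
nΣx² − (Σx)² = 227500 − 222784 = 4716; nΣy² − (Σy)² = 17985 − 14641 = 3344
r = 1198 / √(4716 × 3344) = 1198 / 3971.1842 ≈ 0.302

0.302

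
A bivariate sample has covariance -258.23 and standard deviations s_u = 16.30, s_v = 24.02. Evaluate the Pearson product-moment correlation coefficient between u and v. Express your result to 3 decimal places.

-0.660

r = Cov(u,v) / (s_u · s_v) = -258.23 / (16.30 × 24.02)
  = -258.23 / 391.5260 ≈ -0.660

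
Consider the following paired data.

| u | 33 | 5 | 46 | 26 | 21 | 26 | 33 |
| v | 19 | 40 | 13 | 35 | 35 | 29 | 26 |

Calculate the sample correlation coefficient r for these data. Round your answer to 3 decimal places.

n = 7, Σu = 190, Σv = 197, Σu² = 6112, Σv² = 6097, Σuv = 4682
nΣuv − ΣuΣv = 32774 − 37430 = -4656
nΣu² − (Σu)² = 42784 − 36100 = 6684; nΣv² − (Σv)² = 42679 − 38809 = 3870
r = -4656 / √(6684 × 3870) = -4656 / 5085.9689 ≈ -0.915

-0.915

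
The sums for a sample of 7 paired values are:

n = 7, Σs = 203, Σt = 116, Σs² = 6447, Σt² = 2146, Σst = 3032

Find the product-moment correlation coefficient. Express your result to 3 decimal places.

-0.938

r = (nΣst − ΣsΣt) / √[(nΣs² − (Σs)²)(nΣt² − (Σt)²)]
Numerator: 7×3032 − 203×116 = -2324
Denominator: √[(45129 − 41209)(15022 − 13456)] = √[3920 × 1566] = 2477.6440
r = -2324 / 2477.6440 ≈ -0.938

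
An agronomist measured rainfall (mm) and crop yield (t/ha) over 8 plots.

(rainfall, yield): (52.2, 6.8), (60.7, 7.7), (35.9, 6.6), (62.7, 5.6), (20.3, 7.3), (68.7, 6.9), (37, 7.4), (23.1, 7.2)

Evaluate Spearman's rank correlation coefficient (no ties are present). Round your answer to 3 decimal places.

Rank rainfall: 5, 6, 3, 7, 1, 8, 4, 2
Rank yield: 3, 8, 2, 1, 6, 4, 7, 5
d = rank(rainfall) − rank(yield): 2, -2, 1, 6, -5, 4, -3, -3; Σd² = 104
ρ = 1 − 6Σd² / [n(n²−1)] = 1 − 6×104 / (8×63) = 1 − 624/504 ≈ -0.238

-0.238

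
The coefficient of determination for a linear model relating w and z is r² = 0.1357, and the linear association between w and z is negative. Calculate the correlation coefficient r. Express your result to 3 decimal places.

-0.368

|r| = √0.1357 = 0.368
The association is negative, so r = −0.368.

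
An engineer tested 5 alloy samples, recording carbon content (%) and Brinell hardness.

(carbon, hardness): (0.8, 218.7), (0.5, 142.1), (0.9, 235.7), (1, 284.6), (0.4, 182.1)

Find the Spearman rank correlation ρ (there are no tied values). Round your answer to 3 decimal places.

Rank carbon: 3, 2, 4, 5, 1
Rank hardness: 3, 1, 4, 5, 2
d = rank(carbon) − rank(hardness): 0, 1, 0, 0, -1; Σd² = 2
ρ = 1 − 6Σd² / [n(n²−1)] = 1 − 6×2 / (5×24) = 1 − 12/120 ≈ 0.900

0.900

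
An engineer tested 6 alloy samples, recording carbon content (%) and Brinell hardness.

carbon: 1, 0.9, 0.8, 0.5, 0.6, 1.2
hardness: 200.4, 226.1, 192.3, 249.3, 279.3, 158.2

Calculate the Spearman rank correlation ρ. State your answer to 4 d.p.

-0.7714

Rank carbon: 5, 4, 3, 1, 2, 6
Rank hardness: 3, 4, 2, 5, 6, 1
d = rank(carbon) − rank(hardness): 2, 0, 1, -4, -4, 5; Σd² = 62
ρ = 1 − 6Σd² / [n(n²−1)] = 1 − 6×62 / (6×35) = 1 − 372/210 ≈ -0.7714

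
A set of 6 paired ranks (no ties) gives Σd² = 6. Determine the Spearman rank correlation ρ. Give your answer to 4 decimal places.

0.8286

ρ = 1 − 6Σd² / [n(n²−1)] = 1 − 6×6 / (6×35)
  = 1 − 36/210 = 1 − 0.17143 ≈ 0.8286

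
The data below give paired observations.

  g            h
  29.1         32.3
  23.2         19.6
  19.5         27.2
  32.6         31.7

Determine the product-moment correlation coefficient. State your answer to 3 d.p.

0.646

n = 4, Σg = 104.4, Σh = 110.8, Σg² = 2828.06, Σh² = 3172.18, Σgh = 2958.47
nΣgh − ΣgΣh = 11833.88 − 11567.52 = 266.36
nΣg² − (Σg)² = 11312.24 − 10899.36 = 412.88; nΣh² − (Σh)² = 12688.72 − 12276.64 = 412.08
r = 266.36 / √(412.88 × 412.08) = 266.36 / 412.4798 ≈ 0.646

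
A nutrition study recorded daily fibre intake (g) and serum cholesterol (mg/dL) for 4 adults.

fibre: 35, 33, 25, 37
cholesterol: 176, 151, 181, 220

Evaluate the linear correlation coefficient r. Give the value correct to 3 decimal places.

n = 4, Σx = 130, Σy = 728, Σx² = 4308, Σy² = 134938, Σxy = 23808
nΣxy − ΣxΣy = 95232 − 94640 = 592
nΣx² − (Σx)² = 17232 − 16900 = 332; nΣy² − (Σy)² = 539752 − 529984 = 9768
r = 592 / √(332 × 9768) = 592 / 1800.8265 ≈ 0.329

0.329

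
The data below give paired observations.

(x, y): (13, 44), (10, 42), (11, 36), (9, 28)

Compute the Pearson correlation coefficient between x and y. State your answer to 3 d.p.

n = 4, Σx = 43, Σy = 150, Σx² = 471, Σy² = 5780, Σxy = 1640
nΣxy − ΣxΣy = 6560 − 6450 = 110
nΣx² − (Σx)² = 1884 − 1849 = 35; nΣy² − (Σy)² = 23120 − 22500 = 620
r = 110 / √(35 × 620) = 110 / 147.3092 ≈ 0.747

0.747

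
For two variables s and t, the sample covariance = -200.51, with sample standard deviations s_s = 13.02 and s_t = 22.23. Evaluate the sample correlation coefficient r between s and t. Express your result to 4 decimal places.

-0.6928

r = Cov(s,t) / (s_s · s_t) = -200.51 / (13.02 × 22.23)
  = -200.51 / 289.4346 ≈ -0.6928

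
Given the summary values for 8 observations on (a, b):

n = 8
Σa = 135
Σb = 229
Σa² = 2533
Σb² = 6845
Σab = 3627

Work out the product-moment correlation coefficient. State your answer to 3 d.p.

r = (nΣab − ΣaΣb) / √[(nΣa² − (Σa)²)(nΣb² − (Σb)²)]
Numerator: 8×3627 − 135×229 = -1899
Denominator: √[(20264 − 18225)(54760 − 52441)] = √[2039 × 2319] = 2174.4979
r = -1899 / 2174.4979 ≈ -0.873

-0.873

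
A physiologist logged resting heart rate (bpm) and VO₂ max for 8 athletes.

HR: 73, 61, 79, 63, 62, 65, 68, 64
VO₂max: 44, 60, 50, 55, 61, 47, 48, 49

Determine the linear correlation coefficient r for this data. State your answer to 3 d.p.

n = 8, Σx = 535, Σy = 414, Σx² = 36049, Σy² = 21696, Σxy = 27524
nΣxy − ΣxΣy = 220192 − 221490 = -1298
nΣx² − (Σx)² = 288392 − 286225 = 2167; nΣy² − (Σy)² = 173568 − 171396 = 2172
r = -1298 / √(2167 × 2172) = -1298 / 2169.4986 ≈ -0.598

-0.598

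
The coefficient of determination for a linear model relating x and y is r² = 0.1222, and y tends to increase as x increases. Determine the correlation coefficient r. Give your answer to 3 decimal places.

0.350

|r| = √0.1222 = 0.350
The association is positive, so r = 0.350.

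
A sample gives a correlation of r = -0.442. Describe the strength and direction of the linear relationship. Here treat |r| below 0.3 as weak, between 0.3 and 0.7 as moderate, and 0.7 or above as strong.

moderate negative

r = -0.442 < 0 so the relationship is negative.
|r| = 0.442, which falls in the moderate range.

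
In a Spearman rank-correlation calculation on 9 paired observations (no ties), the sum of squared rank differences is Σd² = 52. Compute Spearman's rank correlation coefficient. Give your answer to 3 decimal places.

ρ = 1 − 6Σd² / [n(n²−1)] = 1 − 6×52 / (9×80)
  = 1 − 312/720 = 1 − 0.4333 ≈ 0.567

0.567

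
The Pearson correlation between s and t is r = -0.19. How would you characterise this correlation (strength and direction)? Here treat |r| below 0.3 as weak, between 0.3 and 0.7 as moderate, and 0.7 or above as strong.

weak negative

r = -0.19 < 0 so the relationship is negative.
|r| = 0.19, which falls in the weak range.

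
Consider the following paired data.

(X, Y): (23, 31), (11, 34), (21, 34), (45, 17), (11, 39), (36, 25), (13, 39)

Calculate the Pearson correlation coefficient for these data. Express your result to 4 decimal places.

-0.9614

n = 7, ΣX = 160, ΣY = 219, ΣX² = 4702, ΣY² = 7229, ΣXY = 4402
nΣXY − ΣXΣY = 30814 − 35040 = -4226
nΣX² − (ΣX)² = 32914 − 25600 = 7314; nΣY² − (ΣY)² = 50603 − 47961 = 2642
r = -4226 / √(7314 × 2642) = -4226 / 4395.8603 ≈ -0.9614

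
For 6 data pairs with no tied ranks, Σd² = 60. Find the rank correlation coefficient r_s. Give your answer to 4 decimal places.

ρ = 1 − 6Σd² / [n(n²−1)] = 1 − 6×60 / (6×35)
  = 1 − 360/210 = 1 − 1.71429 ≈ -0.7143

-0.7143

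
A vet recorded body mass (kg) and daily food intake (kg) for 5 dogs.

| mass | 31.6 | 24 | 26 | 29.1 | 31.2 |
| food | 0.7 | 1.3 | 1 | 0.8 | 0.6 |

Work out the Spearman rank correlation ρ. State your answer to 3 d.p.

Rank mass: 5, 1, 2, 3, 4
Rank food: 2, 5, 4, 3, 1
d = rank(mass) − rank(food): 3, -4, -2, 0, 3; Σd² = 38
ρ = 1 − 6Σd² / [n(n²−1)] = 1 − 6×38 / (5×24) = 1 − 228/120 ≈ -0.900

-0.900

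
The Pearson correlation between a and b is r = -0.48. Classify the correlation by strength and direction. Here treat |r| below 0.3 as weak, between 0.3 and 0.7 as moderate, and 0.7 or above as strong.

moderate negative

r = -0.48 < 0 so the relationship is negative.
|r| = 0.48, which falls in the moderate range.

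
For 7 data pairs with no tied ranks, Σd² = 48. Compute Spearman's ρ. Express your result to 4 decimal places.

ρ = 1 − 6Σd² / [n(n²−1)] = 1 − 6×48 / (7×48)
  = 1 − 288/336 = 1 − 0.85714 ≈ 0.1429

0.1429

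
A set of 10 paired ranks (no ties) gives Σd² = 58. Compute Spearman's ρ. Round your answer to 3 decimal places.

0.648

ρ = 1 − 6Σd² / [n(n²−1)] = 1 − 6×58 / (10×99)
  = 1 − 348/990 = 1 − 0.3515 ≈ 0.648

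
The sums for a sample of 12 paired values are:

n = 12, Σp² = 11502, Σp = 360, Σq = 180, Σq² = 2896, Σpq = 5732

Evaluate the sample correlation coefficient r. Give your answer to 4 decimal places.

0.8950

r = (nΣpq − ΣpΣq) / √[(nΣp² − (Σp)²)(nΣq² − (Σq)²)]
Numerator: 12×5732 − 360×180 = 3984
Denominator: √[(138024 − 129600)(34752 − 32400)] = √[8424 × 2352] = 4451.2075
r = 3984 / 4451.2075 ≈ 0.8950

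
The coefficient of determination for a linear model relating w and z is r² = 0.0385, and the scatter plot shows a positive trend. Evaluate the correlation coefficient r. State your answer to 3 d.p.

|r| = √0.0385 = 0.196
The association is positive, so r = 0.196.

0.196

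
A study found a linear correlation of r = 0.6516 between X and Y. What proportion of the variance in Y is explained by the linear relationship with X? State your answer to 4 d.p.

0.4246

r² = (0.6516)² = 0.4246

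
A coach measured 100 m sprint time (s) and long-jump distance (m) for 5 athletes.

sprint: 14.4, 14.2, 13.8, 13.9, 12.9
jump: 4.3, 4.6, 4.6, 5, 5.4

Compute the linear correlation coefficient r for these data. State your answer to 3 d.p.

-0.910

n = 5, Σx = 69.2, Σy = 23.9, Σx² = 959.06, Σy² = 114.97, Σxy = 329.88
nΣxy − ΣxΣy = 1649.4 − 1653.88 = -4.48
nΣx² − (Σx)² = 4795.3 − 4788.64 = 6.66; nΣy² − (Σy)² = 574.85 − 571.21 = 3.64
r = -4.48 / √(6.66 × 3.64) = -4.48 / 4.9237 ≈ -0.910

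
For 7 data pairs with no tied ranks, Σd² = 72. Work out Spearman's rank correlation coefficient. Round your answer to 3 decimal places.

-0.286

ρ = 1 − 6Σd² / [n(n²−1)] = 1 − 6×72 / (7×48)
  = 1 − 432/336 = 1 − 1.2857 ≈ -0.286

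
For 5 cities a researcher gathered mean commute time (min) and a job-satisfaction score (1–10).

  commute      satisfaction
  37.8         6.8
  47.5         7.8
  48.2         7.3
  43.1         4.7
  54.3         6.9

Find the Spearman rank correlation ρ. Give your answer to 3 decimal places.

Rank commute: 1, 3, 4, 2, 5
Rank satisfaction: 2, 5, 4, 1, 3
d = rank(commute) − rank(satisfaction): -1, -2, 0, 1, 2; Σd² = 10
ρ = 1 − 6Σd² / [n(n²−1)] = 1 − 6×10 / (5×24) = 1 − 60/120 ≈ 0.500

0.500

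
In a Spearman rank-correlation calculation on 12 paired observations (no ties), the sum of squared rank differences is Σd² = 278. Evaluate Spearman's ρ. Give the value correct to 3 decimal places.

ρ = 1 − 6Σd² / [n(n²−1)] = 1 − 6×278 / (12×143)
  = 1 − 1668/1716 = 1 − 0.9720 ≈ 0.028

0.028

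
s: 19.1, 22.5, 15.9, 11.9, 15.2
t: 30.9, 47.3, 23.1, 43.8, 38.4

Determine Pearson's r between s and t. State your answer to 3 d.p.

n = 5, Σs = 84.6, Σt = 183.5, Σs² = 1496.52, Σt² = 7118.71, Σst = 3126.63
nΣst − ΣsΣt = 15633.15 − 15524.1 = 109.05
nΣs² − (Σs)² = 7482.6 − 7157.16 = 325.44; nΣt² − (Σt)² = 35593.55 − 33672.25 = 1921.3
r = 109.05 / √(325.44 × 1921.3) = 109.05 / 790.7388 ≈ 0.138

0.138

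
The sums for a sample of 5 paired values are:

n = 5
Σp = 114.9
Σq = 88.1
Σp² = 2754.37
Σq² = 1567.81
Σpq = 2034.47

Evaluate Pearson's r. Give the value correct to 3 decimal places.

0.236

r = (nΣpq − ΣpΣq) / √[(nΣp² − (Σp)²)(nΣq² − (Σq)²)]
Numerator: 5×2034.47 − 114.9×88.1 = 49.66
Denominator: √[(13771.85 − 13202.01)(7839.05 − 7761.61)] = √[569.84 × 77.44] = 210.0676
r = 49.66 / 210.0676 ≈ 0.236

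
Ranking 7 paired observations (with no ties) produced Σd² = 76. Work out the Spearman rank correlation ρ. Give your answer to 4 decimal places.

ρ = 1 − 6Σd² / [n(n²−1)] = 1 − 6×76 / (7×48)
  = 1 − 456/336 = 1 − 1.35714 ≈ -0.3571

-0.3571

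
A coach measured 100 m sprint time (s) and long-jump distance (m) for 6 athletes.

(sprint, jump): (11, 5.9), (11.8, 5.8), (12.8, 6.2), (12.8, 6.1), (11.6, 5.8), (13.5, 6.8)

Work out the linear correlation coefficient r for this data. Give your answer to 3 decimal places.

0.853

n = 6, Σx = 73.5, Σy = 36.6, Σx² = 904.73, Σy² = 223.98, Σxy = 449.86
nΣxy − ΣxΣy = 2699.16 − 2690.1 = 9.06
nΣx² − (Σx)² = 5428.38 − 5402.25 = 26.13; nΣy² − (Σy)² = 1343.88 − 1339.56 = 4.32
r = 9.06 / √(26.13 × 4.32) = 9.06 / 10.6246 ≈ 0.853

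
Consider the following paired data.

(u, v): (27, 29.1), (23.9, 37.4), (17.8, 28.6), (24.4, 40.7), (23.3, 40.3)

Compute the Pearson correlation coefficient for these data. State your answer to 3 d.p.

n = 5, Σu = 116.4, Σv = 176.1, Σu² = 2755.3, Σv² = 6344.11, Σuv = 4120.71
nΣuv − ΣuΣv = 20603.55 − 20498.04 = 105.51
nΣu² − (Σu)² = 13776.5 − 13548.96 = 227.54; nΣv² − (Σv)² = 31720.55 − 31011.21 = 709.34
r = 105.51 / √(227.54 × 709.34) = 105.51 / 401.7502 ≈ 0.263

0.263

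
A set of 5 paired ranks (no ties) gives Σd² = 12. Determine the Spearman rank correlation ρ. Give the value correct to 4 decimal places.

ρ = 1 − 6Σd² / [n(n²−1)] = 1 − 6×12 / (5×24)
  = 1 − 72/120 = 1 − 0.60000 ≈ 0.4000

0.4000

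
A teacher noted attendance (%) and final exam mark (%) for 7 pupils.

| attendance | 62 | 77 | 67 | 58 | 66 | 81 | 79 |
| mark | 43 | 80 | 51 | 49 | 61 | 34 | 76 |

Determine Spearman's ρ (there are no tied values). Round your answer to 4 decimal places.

Rank attendance: 2, 5, 4, 1, 3, 7, 6
Rank mark: 2, 7, 4, 3, 5, 1, 6
d = rank(attendance) − rank(mark): 0, -2, 0, -2, -2, 6, 0; Σd² = 48
ρ = 1 − 6Σd² / [n(n²−1)] = 1 − 6×48 / (7×48) = 1 − 288/336 ≈ 0.1429

0.1429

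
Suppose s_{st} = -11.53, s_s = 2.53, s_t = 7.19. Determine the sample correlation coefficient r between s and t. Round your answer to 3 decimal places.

-0.634

r = Cov(s,t) / (s_s · s_t) = -11.53 / (2.53 × 7.19)
  = -11.53 / 18.1907 ≈ -0.634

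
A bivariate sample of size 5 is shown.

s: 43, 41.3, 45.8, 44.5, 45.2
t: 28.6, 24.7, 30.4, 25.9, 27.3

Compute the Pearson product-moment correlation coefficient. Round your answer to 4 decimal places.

n = 5, Σs = 219.8, Σt = 136.9, Σs² = 9675.62, Σt² = 3768.31, Σst = 6028.74
nΣst − ΣsΣt = 30143.7 − 30090.62 = 53.08
nΣs² − (Σs)² = 48378.1 − 48312.04 = 66.06; nΣt² − (Σt)² = 18841.55 − 18741.61 = 99.94
r = 53.08 / √(66.06 × 99.94) = 53.08 / 81.2529 ≈ 0.6533

0.6533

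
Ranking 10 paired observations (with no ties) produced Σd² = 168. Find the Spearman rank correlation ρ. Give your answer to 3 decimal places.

ρ = 1 − 6Σd² / [n(n²−1)] = 1 − 6×168 / (10×99)
  = 1 − 1008/990 = 1 − 1.0182 ≈ -0.018

-0.018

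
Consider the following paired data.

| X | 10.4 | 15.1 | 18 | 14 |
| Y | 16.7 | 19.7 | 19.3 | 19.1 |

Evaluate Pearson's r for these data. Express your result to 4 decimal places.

n = 4, ΣX = 57.5, ΣY = 74.8, ΣX² = 856.17, ΣY² = 1404.28, ΣXY = 1085.95
nΣXY − ΣXΣY = 4343.8 − 4301 = 42.8
nΣX² − (ΣX)² = 3424.68 − 3306.25 = 118.43; nΣY² − (ΣY)² = 5617.12 − 5595.04 = 22.08
r = 42.8 / √(118.43 × 22.08) = 42.8 / 51.1364 ≈ 0.8370

0.8370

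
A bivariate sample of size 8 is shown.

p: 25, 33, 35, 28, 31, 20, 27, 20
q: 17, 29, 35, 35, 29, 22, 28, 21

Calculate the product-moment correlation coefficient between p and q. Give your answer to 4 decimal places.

0.7417

n = 8, Σp = 219, Σq = 216, Σp² = 6213, Σq² = 6130, Σpq = 6102
nΣpq − ΣpΣq = 48816 − 47304 = 1512
nΣp² − (Σp)² = 49704 − 47961 = 1743; nΣq² − (Σq)² = 49040 − 46656 = 2384
r = 1512 / √(1743 × 2384) = 1512 / 2038.4582 ≈ 0.7417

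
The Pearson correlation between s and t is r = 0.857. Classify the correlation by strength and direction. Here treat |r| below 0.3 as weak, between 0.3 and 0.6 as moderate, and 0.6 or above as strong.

r = 0.857 > 0 so the relationship is positive.
|r| = 0.857, which falls in the strong range.

strong positive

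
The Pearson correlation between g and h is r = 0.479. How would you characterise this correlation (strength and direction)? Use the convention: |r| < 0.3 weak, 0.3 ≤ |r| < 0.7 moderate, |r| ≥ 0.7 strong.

r = 0.479 > 0 so the relationship is positive.
|r| = 0.479, which falls in the moderate range.

moderate positive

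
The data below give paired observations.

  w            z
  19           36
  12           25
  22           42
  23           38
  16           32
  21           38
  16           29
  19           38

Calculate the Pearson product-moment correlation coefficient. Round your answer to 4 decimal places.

0.9356

n = 8, Σw = 148, Σz = 278, Σw² = 2832, Σz² = 9882, Σwz = 5278
nΣwz − ΣwΣz = 42224 − 41144 = 1080
nΣw² − (Σw)² = 22656 − 21904 = 752; nΣz² − (Σz)² = 79056 − 77284 = 1772
r = 1080 / √(752 × 1772) = 1080 / 1154.3587 ≈ 0.9356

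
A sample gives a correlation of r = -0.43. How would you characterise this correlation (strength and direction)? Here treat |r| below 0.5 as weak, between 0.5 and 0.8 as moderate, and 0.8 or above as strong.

r = -0.43 < 0 so the relationship is negative.
|r| = 0.43, which falls in the weak range.

weak negative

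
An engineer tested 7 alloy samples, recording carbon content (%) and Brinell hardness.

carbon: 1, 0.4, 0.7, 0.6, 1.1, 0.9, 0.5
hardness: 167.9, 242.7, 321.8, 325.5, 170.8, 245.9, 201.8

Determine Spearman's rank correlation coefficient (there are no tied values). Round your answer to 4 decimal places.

Rank carbon: 6, 1, 4, 3, 7, 5, 2
Rank hardness: 1, 4, 6, 7, 2, 5, 3
d = rank(carbon) − rank(hardness): 5, -3, -2, -4, 5, 0, -1; Σd² = 80
ρ = 1 − 6Σd² / [n(n²−1)] = 1 − 6×80 / (7×48) = 1 − 480/336 ≈ -0.4286

-0.4286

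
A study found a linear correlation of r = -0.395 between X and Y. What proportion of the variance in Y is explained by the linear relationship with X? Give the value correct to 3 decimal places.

0.156

r² = (-0.395)² = 0.156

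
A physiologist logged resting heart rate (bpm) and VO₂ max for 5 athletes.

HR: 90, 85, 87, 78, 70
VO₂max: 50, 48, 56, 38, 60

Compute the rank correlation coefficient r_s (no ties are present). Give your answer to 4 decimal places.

Rank HR: 5, 3, 4, 2, 1
Rank VO₂max: 3, 2, 4, 1, 5
d = rank(HR) − rank(VO₂max): 2, 1, 0, 1, -4; Σd² = 22
ρ = 1 − 6Σd² / [n(n²−1)] = 1 − 6×22 / (5×24) = 1 − 132/120 ≈ -0.1000

-0.1000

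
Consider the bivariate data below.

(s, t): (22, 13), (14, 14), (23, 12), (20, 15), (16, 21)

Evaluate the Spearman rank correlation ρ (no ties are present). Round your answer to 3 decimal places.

-0.700

Rank s: 4, 1, 5, 3, 2
Rank t: 2, 3, 1, 4, 5
d = rank(s) − rank(t): 2, -2, 4, -1, -3; Σd² = 34
ρ = 1 − 6Σd² / [n(n²−1)] = 1 − 6×34 / (5×24) = 1 − 204/120 ≈ -0.700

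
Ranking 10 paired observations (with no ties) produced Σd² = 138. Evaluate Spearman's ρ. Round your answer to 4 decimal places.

0.1636

ρ = 1 − 6Σd² / [n(n²−1)] = 1 − 6×138 / (10×99)
  = 1 − 828/990 = 1 − 0.83636 ≈ 0.1636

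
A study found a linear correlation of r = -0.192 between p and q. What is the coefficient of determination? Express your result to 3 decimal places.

r² = (-0.192)² = 0.037

0.037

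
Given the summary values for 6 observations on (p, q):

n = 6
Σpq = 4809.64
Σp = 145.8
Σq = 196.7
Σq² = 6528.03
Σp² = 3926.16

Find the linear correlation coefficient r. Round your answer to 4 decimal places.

0.1708

r = (nΣpq − ΣpΣq) / √[(nΣp² − (Σp)²)(nΣq² − (Σq)²)]
Numerator: 6×4809.64 − 145.8×196.7 = 178.98
Denominator: √[(23556.96 − 21257.64)(39168.18 − 38690.89)] = √[2299.32 × 477.29] = 1047.5889
r = 178.98 / 1047.5889 ≈ 0.1708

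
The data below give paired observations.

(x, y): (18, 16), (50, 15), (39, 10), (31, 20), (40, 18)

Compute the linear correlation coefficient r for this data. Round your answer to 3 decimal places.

-0.247

n = 5, Σx = 178, Σy = 79, Σx² = 6906, Σy² = 1305, Σxy = 2768
nΣxy − ΣxΣy = 13840 − 14062 = -222
nΣx² − (Σx)² = 34530 − 31684 = 2846; nΣy² − (Σy)² = 6525 − 6241 = 284
r = -222 / √(2846 × 284) = -222 / 899.0350 ≈ -0.247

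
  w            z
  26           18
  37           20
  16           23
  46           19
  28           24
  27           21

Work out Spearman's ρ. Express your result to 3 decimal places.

Rank w: 2, 5, 1, 6, 4, 3
Rank z: 1, 3, 5, 2, 6, 4
d = rank(w) − rank(z): 1, 2, -4, 4, -2, -1; Σd² = 42
ρ = 1 − 6Σd² / [n(n²−1)] = 1 − 6×42 / (6×35) = 1 − 252/210 ≈ -0.200

-0.200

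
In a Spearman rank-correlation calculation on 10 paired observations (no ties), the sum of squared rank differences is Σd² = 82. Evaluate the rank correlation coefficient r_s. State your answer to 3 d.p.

ρ = 1 − 6Σd² / [n(n²−1)] = 1 − 6×82 / (10×99)
  = 1 − 492/990 = 1 − 0.4970 ≈ 0.503

0.503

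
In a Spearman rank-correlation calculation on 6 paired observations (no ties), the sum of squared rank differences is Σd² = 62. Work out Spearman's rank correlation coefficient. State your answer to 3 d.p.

ρ = 1 − 6Σd² / [n(n²−1)] = 1 − 6×62 / (6×35)
  = 1 − 372/210 = 1 − 1.7714 ≈ -0.771

-0.771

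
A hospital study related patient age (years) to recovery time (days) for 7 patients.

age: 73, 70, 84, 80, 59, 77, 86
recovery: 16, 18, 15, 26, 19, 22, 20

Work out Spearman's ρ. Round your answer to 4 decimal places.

0.1429

Rank age: 3, 2, 6, 5, 1, 4, 7
Rank recovery: 2, 3, 1, 7, 4, 6, 5
d = rank(age) − rank(recovery): 1, -1, 5, -2, -3, -2, 2; Σd² = 48
ρ = 1 − 6Σd² / [n(n²−1)] = 1 − 6×48 / (7×48) = 1 − 288/336 ≈ 0.1429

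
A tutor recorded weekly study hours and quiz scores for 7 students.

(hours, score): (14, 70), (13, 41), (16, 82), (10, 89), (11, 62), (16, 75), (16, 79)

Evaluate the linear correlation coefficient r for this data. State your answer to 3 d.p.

0.132

n = 7, Σx = 96, Σy = 498, Σx² = 1354, Σy² = 36936, Σxy = 6861
nΣxy − ΣxΣy = 48027 − 47808 = 219
nΣx² − (Σx)² = 9478 − 9216 = 262; nΣy² − (Σy)² = 258552 − 248004 = 10548
r = 219 / √(262 × 10548) = 219 / 1662.4007 ≈ 0.132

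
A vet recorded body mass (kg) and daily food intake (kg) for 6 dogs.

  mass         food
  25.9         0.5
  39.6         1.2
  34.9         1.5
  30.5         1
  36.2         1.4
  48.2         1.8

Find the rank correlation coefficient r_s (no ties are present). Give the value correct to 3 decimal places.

Rank mass: 1, 5, 3, 2, 4, 6
Rank food: 1, 3, 5, 2, 4, 6
d = rank(mass) − rank(food): 0, 2, -2, 0, 0, 0; Σd² = 8
ρ = 1 − 6Σd² / [n(n²−1)] = 1 − 6×8 / (6×35) = 1 − 48/210 ≈ 0.771

0.771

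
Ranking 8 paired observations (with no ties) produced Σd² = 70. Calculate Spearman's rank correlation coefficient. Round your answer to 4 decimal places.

0.1667

ρ = 1 − 6Σd² / [n(n²−1)] = 1 − 6×70 / (8×63)
  = 1 − 420/504 = 1 − 0.83333 ≈ 0.1667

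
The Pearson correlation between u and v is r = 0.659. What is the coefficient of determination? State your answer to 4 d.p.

r² = (0.659)² = 0.4343

0.4343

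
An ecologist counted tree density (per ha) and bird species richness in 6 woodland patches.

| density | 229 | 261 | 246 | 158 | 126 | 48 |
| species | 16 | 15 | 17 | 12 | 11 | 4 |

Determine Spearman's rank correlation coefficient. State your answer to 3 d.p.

Rank density: 4, 6, 5, 3, 2, 1
Rank species: 5, 4, 6, 3, 2, 1
d = rank(density) − rank(species): -1, 2, -1, 0, 0, 0; Σd² = 6
ρ = 1 − 6Σd² / [n(n²−1)] = 1 − 6×6 / (6×35) = 1 − 36/210 ≈ 0.829

0.829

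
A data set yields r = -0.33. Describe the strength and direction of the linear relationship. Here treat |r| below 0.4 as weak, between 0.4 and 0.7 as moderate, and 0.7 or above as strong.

r = -0.33 < 0 so the relationship is negative.
|r| = 0.33, which falls in the weak range.

weak negative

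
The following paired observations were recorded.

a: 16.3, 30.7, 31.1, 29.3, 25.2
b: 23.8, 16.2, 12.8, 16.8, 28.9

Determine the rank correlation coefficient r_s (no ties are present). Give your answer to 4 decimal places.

-0.9000

Rank a: 1, 4, 5, 3, 2
Rank b: 4, 2, 1, 3, 5
d = rank(a) − rank(b): -3, 2, 4, 0, -3; Σd² = 38
ρ = 1 − 6Σd² / [n(n²−1)] = 1 − 6×38 / (5×24) = 1 − 228/120 ≈ -0.9000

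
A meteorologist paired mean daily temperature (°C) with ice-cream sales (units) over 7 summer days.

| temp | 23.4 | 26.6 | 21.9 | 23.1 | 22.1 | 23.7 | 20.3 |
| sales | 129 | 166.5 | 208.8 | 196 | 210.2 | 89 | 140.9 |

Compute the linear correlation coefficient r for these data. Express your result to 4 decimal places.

-0.1542

n = 7, Σx = 161.1, Σy = 1140.4, Σx² = 3730.53, Σy² = 198334.54, Σxy = 26162.81
nΣxy − ΣxΣy = 183139.67 − 183718.44 = -578.77
nΣx² − (Σx)² = 26113.71 − 25953.21 = 160.5; nΣy² − (Σy)² = 1388341.78 − 1300512.16 = 87829.62
r = -578.77 / √(160.5 × 87829.62) = -578.77 / 3754.5511 ≈ -0.1542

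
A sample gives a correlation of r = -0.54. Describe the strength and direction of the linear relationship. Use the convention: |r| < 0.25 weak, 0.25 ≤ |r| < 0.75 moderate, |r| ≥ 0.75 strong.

moderate negative

r = -0.54 < 0 so the relationship is negative.
|r| = 0.54, which falls in the moderate range.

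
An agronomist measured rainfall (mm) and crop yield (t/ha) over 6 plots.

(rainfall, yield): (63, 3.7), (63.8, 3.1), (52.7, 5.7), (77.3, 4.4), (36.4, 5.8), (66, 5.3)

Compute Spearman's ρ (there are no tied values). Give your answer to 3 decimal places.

-0.543

Rank rainfall: 3, 4, 2, 6, 1, 5
Rank yield: 2, 1, 5, 3, 6, 4
d = rank(rainfall) − rank(yield): 1, 3, -3, 3, -5, 1; Σd² = 54
ρ = 1 − 6Σd² / [n(n²−1)] = 1 − 6×54 / (6×35) = 1 − 324/210 ≈ -0.543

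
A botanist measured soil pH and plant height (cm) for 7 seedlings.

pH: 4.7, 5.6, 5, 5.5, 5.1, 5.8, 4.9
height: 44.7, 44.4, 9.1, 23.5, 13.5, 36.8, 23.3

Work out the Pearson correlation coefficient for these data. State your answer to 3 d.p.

n = 7, Σx = 36.6, Σy = 195.3, Σx² = 192.36, Σy² = 6683.89, Σxy = 1029.94
nΣxy − ΣxΣy = 7209.58 − 7147.98 = 61.6
nΣx² − (Σx)² = 1346.52 − 1339.56 = 6.96; nΣy² − (Σy)² = 46787.23 − 38142.09 = 8645.14
r = 61.6 / √(6.96 × 8645.14) = 61.6 / 245.2961 ≈ 0.251

0.251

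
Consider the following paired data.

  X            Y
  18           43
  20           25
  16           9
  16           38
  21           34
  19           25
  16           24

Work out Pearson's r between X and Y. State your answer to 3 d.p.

0.250

n = 7, ΣX = 126, ΣY = 198, ΣX² = 2294, ΣY² = 6356, ΣXY = 3599
nΣXY − ΣXΣY = 25193 − 24948 = 245
nΣX² − (ΣX)² = 16058 − 15876 = 182; nΣY² − (ΣY)² = 44492 − 39204 = 5288
r = 245 / √(182 × 5288) = 245 / 981.0280 ≈ 0.250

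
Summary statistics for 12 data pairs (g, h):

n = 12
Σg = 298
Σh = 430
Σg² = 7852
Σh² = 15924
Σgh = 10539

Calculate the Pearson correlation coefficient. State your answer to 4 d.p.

r = (nΣgh − ΣgΣh) / √[(nΣg² − (Σg)²)(nΣh² − (Σh)²)]
Numerator: 12×10539 − 298×430 = -1672
Denominator: √[(94224 − 88804)(191088 − 184900)] = √[5420 × 6188] = 5791.2831
r = -1672 / 5791.2831 ≈ -0.2887

-0.2887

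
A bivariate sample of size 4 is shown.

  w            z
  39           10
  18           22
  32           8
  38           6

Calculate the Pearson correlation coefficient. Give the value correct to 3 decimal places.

-0.913

n = 4, Σw = 127, Σz = 46, Σw² = 4313, Σz² = 684, Σwz = 1270
nΣwz − ΣwΣz = 5080 − 5842 = -762
nΣw² − (Σw)² = 17252 − 16129 = 1123; nΣz² − (Σz)² = 2736 − 2116 = 620
r = -762 / √(1123 × 620) = -762 / 834.4220 ≈ -0.913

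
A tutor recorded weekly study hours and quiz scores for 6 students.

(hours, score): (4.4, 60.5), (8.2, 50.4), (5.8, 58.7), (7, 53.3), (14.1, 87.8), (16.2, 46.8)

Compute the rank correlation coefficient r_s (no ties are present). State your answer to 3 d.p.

-0.429

Rank hours: 1, 4, 2, 3, 5, 6
Rank score: 5, 2, 4, 3, 6, 1
d = rank(hours) − rank(score): -4, 2, -2, 0, -1, 5; Σd² = 50
ρ = 1 − 6Σd² / [n(n²−1)] = 1 − 6×50 / (6×35) = 1 − 300/210 ≈ -0.429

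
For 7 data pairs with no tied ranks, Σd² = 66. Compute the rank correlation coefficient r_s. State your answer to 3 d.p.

-0.179

ρ = 1 − 6Σd² / [n(n²−1)] = 1 − 6×66 / (7×48)
  = 1 − 396/336 = 1 − 1.1786 ≈ -0.179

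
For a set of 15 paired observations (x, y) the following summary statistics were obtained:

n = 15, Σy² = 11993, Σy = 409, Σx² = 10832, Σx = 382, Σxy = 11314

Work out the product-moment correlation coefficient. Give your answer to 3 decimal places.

r = (nΣxy − ΣxΣy) / √[(nΣx² − (Σx)²)(nΣy² − (Σy)²)]
Numerator: 15×11314 − 382×409 = 13472
Denominator: √[(162480 − 145924)(179895 − 167281)] = √[16556 × 12614] = 14451.2070
r = 13472 / 14451.2070 ≈ 0.932

0.932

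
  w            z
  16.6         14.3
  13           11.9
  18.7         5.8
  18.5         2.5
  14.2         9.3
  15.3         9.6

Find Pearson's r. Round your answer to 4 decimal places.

-0.6426

n = 6, Σw = 96.3, Σz = 53.4, Σw² = 1572.23, Σz² = 564.64, Σwz = 825.73
nΣwz − ΣwΣz = 4954.38 − 5142.42 = -188.04
nΣw² − (Σw)² = 9433.38 − 9273.69 = 159.69; nΣz² − (Σz)² = 3387.84 − 2851.56 = 536.28
r = -188.04 / √(159.69 × 536.28) = -188.04 / 292.6407 ≈ -0.6426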